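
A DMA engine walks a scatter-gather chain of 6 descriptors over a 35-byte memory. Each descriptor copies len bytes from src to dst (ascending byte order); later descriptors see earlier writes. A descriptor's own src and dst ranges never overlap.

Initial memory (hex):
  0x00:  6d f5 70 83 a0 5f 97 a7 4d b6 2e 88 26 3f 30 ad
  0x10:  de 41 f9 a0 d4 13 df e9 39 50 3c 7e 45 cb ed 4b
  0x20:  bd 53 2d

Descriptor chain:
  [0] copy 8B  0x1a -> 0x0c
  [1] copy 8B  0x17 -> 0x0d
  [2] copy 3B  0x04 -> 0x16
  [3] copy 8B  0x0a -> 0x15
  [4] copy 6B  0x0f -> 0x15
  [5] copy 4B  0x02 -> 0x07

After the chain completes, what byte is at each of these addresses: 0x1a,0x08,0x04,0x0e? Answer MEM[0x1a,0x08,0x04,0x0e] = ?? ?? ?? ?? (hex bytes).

  after D0: wrote 8B at 0x0c = 3c7e45cbed4bbd53
  after D1: wrote 8B at 0x0d = e939503c7e45cbed
  after D2: wrote 3B at 0x16 = a05f97
  after D3: wrote 8B at 0x15 = 2e883ce939503c7e
  after D4: wrote 6B at 0x15 = 503c7e45cbed
  after D5: wrote 4B at 0x07 = 7083a05f
query mem[0x1a]=0xed, mem[0x08]=0x83, mem[0x04]=0xa0, mem[0x0e]=0x39

MEM[0x1a,0x08,0x04,0x0e] = ed 83 a0 39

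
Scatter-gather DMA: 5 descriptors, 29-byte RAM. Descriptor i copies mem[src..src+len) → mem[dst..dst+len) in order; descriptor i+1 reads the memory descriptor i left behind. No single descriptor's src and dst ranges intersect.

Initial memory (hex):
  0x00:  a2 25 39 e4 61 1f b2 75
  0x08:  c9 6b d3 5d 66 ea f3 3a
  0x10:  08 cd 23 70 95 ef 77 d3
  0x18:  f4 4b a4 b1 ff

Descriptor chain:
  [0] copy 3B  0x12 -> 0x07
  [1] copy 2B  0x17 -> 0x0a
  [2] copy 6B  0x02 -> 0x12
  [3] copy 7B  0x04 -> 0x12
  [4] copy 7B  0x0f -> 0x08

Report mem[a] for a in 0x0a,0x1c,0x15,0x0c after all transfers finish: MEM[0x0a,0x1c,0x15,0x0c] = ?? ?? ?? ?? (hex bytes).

[0] 0x12->0x07 len=3 : 23 70 95
[1] 0x17->0x0a len=2 : d3 f4
[2] 0x02->0x12 len=6 : 39 e4 61 1f b2 23
[3] 0x04->0x12 len=7 : 61 1f b2 23 70 95 d3
[4] 0x0f->0x08 len=7 : 3a 08 cd 61 1f b2 23
query mem[0x0a]=0xcd, mem[0x1c]=0xff, mem[0x15]=0x23, mem[0x0c]=0x1f

MEM[0x0a,0x1c,0x15,0x0c] = cd ff 23 1f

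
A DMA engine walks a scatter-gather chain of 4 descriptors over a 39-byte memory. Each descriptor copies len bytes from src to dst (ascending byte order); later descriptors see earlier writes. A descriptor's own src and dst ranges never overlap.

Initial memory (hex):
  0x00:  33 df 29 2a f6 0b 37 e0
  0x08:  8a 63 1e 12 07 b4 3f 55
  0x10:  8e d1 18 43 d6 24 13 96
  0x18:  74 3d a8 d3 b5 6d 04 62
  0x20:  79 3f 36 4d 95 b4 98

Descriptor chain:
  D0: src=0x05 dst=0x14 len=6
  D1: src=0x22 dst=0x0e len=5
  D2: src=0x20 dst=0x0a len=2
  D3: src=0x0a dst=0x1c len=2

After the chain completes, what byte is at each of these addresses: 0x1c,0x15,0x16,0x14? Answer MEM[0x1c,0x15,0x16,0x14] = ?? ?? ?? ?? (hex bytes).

[0] 0x05->0x14 len=6 : 0b 37 e0 8a 63 1e
[1] 0x22->0x0e len=5 : 36 4d 95 b4 98
[2] 0x20->0x0a len=2 : 79 3f
[3] 0x0a->0x1c len=2 : 79 3f
query mem[0x1c]=0x79, mem[0x15]=0x37, mem[0x16]=0xe0, mem[0x14]=0x0b

MEM[0x1c,0x15,0x16,0x14] = 79 37 e0 0b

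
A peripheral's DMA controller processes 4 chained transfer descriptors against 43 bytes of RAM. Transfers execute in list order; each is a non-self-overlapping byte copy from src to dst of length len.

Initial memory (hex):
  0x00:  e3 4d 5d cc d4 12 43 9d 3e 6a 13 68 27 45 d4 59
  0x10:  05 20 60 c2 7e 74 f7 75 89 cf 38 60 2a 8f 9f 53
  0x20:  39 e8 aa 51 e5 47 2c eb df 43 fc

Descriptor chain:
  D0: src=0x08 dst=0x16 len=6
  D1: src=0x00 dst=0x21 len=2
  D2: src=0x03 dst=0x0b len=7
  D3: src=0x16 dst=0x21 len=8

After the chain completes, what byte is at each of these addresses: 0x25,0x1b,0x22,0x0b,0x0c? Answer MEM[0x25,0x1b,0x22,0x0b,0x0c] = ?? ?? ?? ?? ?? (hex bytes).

MEM[0x25,0x1b,0x22,0x0b,0x0c] = 27 45 6a cc d4

  after D0: wrote 6B at 0x16 = 3e6a13682745
  after D1: wrote 2B at 0x21 = e34d
  after D2: wrote 7B at 0x0b = ccd412439d3e6a
  after D3: wrote 8B at 0x21 = 3e6a136827452a8f
query mem[0x25]=0x27, mem[0x1b]=0x45, mem[0x22]=0x6a, mem[0x0b]=0xcc, mem[0x0c]=0xd4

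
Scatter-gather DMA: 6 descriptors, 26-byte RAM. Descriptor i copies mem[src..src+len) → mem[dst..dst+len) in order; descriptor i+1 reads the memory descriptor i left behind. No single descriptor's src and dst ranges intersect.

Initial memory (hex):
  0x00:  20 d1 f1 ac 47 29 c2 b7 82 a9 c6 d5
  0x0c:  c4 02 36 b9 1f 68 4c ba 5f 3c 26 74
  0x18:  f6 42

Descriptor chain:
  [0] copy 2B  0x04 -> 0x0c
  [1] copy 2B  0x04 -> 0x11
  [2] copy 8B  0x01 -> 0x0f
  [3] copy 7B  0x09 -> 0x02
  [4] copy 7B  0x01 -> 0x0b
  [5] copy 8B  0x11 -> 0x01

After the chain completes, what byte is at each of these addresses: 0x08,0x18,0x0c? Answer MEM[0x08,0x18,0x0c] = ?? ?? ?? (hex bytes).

MEM[0x08,0x18,0x0c] = f6 f6 a9

#0 dst[0x0c+2] := {0x47,0x29}
#1 dst[0x11+2] := {0x47,0x29}
#2 dst[0x0f+8] := {0xd1,0xf1,0xac,0x47,0x29,0xc2,0xb7,0x82}
#3 dst[0x02+7] := {0xa9,0xc6,0xd5,0x47,0x29,0x36,0xd1}
#4 dst[0x0b+7] := {0xd1,0xa9,0xc6,0xd5,0x47,0x29,0x36}
#5 dst[0x01+8] := {0x36,0x47,0x29,0xc2,0xb7,0x82,0x74,0xf6}
query mem[0x08]=0xf6, mem[0x18]=0xf6, mem[0x0c]=0xa9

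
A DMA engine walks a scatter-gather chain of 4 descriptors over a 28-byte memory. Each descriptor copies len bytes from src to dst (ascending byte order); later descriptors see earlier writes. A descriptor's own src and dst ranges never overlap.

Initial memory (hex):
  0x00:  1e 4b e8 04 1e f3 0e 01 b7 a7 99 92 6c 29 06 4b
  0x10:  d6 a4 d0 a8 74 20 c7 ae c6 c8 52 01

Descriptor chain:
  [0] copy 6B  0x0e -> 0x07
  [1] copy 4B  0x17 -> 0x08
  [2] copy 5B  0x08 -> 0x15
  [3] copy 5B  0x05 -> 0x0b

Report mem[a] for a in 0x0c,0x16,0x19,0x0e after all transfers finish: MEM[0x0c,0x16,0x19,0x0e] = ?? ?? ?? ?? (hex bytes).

[0] 0x0e->0x07 len=6 : 06 4b d6 a4 d0 a8
[1] 0x17->0x08 len=4 : ae c6 c8 52
[2] 0x08->0x15 len=5 : ae c6 c8 52 a8
[3] 0x05->0x0b len=5 : f3 0e 06 ae c6
query mem[0x0c]=0x0e, mem[0x16]=0xc6, mem[0x19]=0xa8, mem[0x0e]=0xae

MEM[0x0c,0x16,0x19,0x0e] = 0e c6 a8 ae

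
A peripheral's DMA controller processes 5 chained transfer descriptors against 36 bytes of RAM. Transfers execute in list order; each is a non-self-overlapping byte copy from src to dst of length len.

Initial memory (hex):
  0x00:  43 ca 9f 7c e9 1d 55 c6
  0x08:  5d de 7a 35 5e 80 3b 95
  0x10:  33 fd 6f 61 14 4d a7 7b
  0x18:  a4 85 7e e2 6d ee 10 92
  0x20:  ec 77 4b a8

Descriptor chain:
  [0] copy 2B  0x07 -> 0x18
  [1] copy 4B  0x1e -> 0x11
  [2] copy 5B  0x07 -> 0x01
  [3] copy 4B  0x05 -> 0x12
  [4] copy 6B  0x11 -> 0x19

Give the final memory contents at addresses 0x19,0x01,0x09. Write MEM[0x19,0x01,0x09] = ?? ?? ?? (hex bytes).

MEM[0x19,0x01,0x09] = 10 c6 de

D0: mem[0x18..0x19] <- [c6 5d]
D1: mem[0x11..0x14] <- [10 92 ec 77]
D2: mem[0x01..0x05] <- [c6 5d de 7a 35]
D3: mem[0x12..0x15] <- [35 55 c6 5d]
D4: mem[0x19..0x1e] <- [10 35 55 c6 5d a7]
query mem[0x19]=0x10, mem[0x01]=0xc6, mem[0x09]=0xde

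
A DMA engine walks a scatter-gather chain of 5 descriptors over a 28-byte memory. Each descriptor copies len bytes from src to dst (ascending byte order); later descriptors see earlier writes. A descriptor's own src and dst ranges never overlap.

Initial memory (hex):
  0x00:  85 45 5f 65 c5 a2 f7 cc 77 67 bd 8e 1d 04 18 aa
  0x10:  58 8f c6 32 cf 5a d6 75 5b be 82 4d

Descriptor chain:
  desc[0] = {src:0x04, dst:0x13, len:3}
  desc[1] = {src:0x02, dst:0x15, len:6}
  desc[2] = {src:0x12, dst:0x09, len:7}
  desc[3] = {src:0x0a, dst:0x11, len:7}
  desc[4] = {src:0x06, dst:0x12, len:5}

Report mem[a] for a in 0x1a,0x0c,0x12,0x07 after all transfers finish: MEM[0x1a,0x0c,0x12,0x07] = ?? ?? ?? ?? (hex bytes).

MEM[0x1a,0x0c,0x12,0x07] = cc 5f f7 cc

[0] 0x04->0x13 len=3 : c5 a2 f7
[1] 0x02->0x15 len=6 : 5f 65 c5 a2 f7 cc
[2] 0x12->0x09 len=7 : c6 c5 a2 5f 65 c5 a2
[3] 0x0a->0x11 len=7 : c5 a2 5f 65 c5 a2 58
[4] 0x06->0x12 len=5 : f7 cc 77 c6 c5
query mem[0x1a]=0xcc, mem[0x0c]=0x5f, mem[0x12]=0xf7, mem[0x07]=0xcc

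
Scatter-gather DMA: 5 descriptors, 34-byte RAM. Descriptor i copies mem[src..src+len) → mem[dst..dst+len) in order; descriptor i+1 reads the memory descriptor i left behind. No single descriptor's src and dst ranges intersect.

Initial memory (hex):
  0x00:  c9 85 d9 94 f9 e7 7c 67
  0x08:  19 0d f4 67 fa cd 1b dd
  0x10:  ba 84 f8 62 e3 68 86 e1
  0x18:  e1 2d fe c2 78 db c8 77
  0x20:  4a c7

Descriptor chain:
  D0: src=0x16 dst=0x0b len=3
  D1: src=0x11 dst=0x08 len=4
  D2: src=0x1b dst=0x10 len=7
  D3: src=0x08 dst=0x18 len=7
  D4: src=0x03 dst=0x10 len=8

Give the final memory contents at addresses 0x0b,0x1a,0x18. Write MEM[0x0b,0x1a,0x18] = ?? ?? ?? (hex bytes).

#0 dst[0x0b+3] := {0x86,0xe1,0xe1}
#1 dst[0x08+4] := {0x84,0xf8,0x62,0xe3}
#2 dst[0x10+7] := {0xc2,0x78,0xdb,0xc8,0x77,0x4a,0xc7}
#3 dst[0x18+7] := {0x84,0xf8,0x62,0xe3,0xe1,0xe1,0x1b}
#4 dst[0x10+8] := {0x94,0xf9,0xe7,0x7c,0x67,0x84,0xf8,0x62}
query mem[0x0b]=0xe3, mem[0x1a]=0x62, mem[0x18]=0x84

MEM[0x0b,0x1a,0x18] = e3 62 84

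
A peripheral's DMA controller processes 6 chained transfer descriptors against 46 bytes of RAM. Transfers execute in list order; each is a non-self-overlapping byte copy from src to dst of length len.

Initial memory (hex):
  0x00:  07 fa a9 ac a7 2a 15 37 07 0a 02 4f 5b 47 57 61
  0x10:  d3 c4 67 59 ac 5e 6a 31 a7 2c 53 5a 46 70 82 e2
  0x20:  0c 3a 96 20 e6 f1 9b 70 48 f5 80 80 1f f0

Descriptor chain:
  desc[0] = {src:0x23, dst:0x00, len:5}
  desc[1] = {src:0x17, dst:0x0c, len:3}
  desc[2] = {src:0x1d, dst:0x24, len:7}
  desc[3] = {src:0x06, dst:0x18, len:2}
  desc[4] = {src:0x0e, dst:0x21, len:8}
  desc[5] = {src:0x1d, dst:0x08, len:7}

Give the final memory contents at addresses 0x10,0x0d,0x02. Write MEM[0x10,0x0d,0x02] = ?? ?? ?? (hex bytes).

MEM[0x10,0x0d,0x02] = d3 61 f1

D0: mem[0x00..0x04] <- [20 e6 f1 9b 70]
D1: mem[0x0c..0x0e] <- [31 a7 2c]
D2: mem[0x24..0x2a] <- [70 82 e2 0c 3a 96 20]
D3: mem[0x18..0x19] <- [15 37]
D4: mem[0x21..0x28] <- [2c 61 d3 c4 67 59 ac 5e]
D5: mem[0x08..0x0e] <- [70 82 e2 0c 2c 61 d3]
query mem[0x10]=0xd3, mem[0x0d]=0x61, mem[0x02]=0xf1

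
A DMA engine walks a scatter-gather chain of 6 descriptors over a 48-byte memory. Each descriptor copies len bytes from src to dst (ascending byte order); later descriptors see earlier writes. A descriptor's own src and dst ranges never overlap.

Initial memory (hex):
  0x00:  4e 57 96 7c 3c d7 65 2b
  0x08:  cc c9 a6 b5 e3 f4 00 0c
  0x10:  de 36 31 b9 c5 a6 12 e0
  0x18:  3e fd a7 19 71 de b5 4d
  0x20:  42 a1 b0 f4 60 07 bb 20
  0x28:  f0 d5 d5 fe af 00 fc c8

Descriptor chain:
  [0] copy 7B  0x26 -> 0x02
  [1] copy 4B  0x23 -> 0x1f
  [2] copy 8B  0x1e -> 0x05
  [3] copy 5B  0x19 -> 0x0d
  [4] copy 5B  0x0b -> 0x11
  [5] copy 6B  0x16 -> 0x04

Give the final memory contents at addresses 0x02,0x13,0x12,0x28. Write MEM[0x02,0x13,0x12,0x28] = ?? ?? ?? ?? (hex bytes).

D0: mem[0x02..0x08] <- [bb 20 f0 d5 d5 fe af]
D1: mem[0x1f..0x22] <- [f4 60 07 bb]
D2: mem[0x05..0x0c] <- [b5 f4 60 07 bb f4 60 07]
D3: mem[0x0d..0x11] <- [fd a7 19 71 de]
D4: mem[0x11..0x15] <- [60 07 fd a7 19]
D5: mem[0x04..0x09] <- [12 e0 3e fd a7 19]
query mem[0x02]=0xbb, mem[0x13]=0xfd, mem[0x12]=0x07, mem[0x28]=0xf0

MEM[0x02,0x13,0x12,0x28] = bb fd 07 f0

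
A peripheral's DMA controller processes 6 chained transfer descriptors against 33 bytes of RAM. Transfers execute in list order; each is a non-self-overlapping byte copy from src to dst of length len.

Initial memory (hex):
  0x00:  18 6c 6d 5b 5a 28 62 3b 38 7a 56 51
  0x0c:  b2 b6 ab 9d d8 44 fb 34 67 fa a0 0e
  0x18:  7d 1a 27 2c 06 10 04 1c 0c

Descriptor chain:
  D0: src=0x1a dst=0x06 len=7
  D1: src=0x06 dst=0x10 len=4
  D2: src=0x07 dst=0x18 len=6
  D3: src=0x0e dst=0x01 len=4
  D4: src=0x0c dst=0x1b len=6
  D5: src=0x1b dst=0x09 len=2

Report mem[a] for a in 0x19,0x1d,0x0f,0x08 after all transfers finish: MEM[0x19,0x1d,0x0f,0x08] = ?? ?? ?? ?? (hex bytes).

MEM[0x19,0x1d,0x0f,0x08] = 06 ab 9d 06

  after D0: wrote 7B at 0x06 = 272c0610041c0c
  after D1: wrote 4B at 0x10 = 272c0610
  after D2: wrote 6B at 0x18 = 2c0610041c0c
  after D3: wrote 4B at 0x01 = ab9d272c
  after D4: wrote 6B at 0x1b = 0cb6ab9d272c
  after D5: wrote 2B at 0x09 = 0cb6
query mem[0x19]=0x06, mem[0x1d]=0xab, mem[0x0f]=0x9d, mem[0x08]=0x06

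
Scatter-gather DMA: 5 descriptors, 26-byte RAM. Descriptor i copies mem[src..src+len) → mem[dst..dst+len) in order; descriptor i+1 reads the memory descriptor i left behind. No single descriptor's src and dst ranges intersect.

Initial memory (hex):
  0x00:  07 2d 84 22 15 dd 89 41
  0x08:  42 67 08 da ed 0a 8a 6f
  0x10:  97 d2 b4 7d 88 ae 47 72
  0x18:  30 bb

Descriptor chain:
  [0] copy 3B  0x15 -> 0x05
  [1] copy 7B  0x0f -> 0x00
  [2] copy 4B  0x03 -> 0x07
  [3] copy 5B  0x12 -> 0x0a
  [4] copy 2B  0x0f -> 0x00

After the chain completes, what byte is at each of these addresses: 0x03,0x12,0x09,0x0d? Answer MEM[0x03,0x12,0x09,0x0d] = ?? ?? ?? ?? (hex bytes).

MEM[0x03,0x12,0x09,0x0d] = b4 b4 88 ae

D0: mem[0x05..0x07] <- [ae 47 72]
D1: mem[0x00..0x06] <- [6f 97 d2 b4 7d 88 ae]
D2: mem[0x07..0x0a] <- [b4 7d 88 ae]
D3: mem[0x0a..0x0e] <- [b4 7d 88 ae 47]
D4: mem[0x00..0x01] <- [6f 97]
query mem[0x03]=0xb4, mem[0x12]=0xb4, mem[0x09]=0x88, mem[0x0d]=0xae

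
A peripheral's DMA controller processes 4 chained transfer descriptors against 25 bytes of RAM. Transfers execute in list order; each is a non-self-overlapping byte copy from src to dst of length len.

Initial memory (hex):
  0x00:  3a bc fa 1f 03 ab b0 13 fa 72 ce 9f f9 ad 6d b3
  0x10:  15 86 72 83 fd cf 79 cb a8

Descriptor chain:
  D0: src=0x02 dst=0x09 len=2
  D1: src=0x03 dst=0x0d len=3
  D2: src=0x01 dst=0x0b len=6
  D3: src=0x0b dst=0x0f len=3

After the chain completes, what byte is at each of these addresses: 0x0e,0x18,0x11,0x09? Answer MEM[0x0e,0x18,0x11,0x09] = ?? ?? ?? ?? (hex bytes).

MEM[0x0e,0x18,0x11,0x09] = 03 a8 1f fa

D0: mem[0x09..0x0a] <- [fa 1f]
D1: mem[0x0d..0x0f] <- [1f 03 ab]
D2: mem[0x0b..0x10] <- [bc fa 1f 03 ab b0]
D3: mem[0x0f..0x11] <- [bc fa 1f]
query mem[0x0e]=0x03, mem[0x18]=0xa8, mem[0x11]=0x1f, mem[0x09]=0xfa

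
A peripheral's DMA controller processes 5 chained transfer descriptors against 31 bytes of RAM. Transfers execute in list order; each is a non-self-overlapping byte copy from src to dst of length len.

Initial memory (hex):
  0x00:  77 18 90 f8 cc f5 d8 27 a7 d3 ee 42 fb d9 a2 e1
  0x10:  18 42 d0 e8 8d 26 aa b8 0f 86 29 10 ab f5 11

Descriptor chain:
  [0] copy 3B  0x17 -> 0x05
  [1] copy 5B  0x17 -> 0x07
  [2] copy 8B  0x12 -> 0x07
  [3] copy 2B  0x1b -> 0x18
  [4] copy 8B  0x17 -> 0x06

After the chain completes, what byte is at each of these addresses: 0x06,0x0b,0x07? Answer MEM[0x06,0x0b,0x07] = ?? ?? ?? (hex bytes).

MEM[0x06,0x0b,0x07] = b8 ab 10

#0 dst[0x05+3] := {0xb8,0x0f,0x86}
#1 dst[0x07+5] := {0xb8,0x0f,0x86,0x29,0x10}
#2 dst[0x07+8] := {0xd0,0xe8,0x8d,0x26,0xaa,0xb8,0x0f,0x86}
#3 dst[0x18+2] := {0x10,0xab}
#4 dst[0x06+8] := {0xb8,0x10,0xab,0x29,0x10,0xab,0xf5,0x11}
query mem[0x06]=0xb8, mem[0x0b]=0xab, mem[0x07]=0x10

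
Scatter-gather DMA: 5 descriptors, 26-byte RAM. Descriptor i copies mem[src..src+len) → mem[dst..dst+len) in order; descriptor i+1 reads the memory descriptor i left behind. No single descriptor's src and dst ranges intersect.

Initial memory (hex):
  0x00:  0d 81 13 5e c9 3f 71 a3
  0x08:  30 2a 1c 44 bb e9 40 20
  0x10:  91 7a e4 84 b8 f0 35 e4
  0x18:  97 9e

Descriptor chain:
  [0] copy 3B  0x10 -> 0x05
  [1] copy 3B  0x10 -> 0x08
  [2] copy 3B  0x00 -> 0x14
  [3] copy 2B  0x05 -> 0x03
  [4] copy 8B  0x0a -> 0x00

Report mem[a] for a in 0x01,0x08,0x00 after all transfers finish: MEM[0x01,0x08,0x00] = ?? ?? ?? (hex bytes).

D0: mem[0x05..0x07] <- [91 7a e4]
D1: mem[0x08..0x0a] <- [91 7a e4]
D2: mem[0x14..0x16] <- [0d 81 13]
D3: mem[0x03..0x04] <- [91 7a]
D4: mem[0x00..0x07] <- [e4 44 bb e9 40 20 91 7a]
query mem[0x01]=0x44, mem[0x08]=0x91, mem[0x00]=0xe4

MEM[0x01,0x08,0x00] = 44 91 e4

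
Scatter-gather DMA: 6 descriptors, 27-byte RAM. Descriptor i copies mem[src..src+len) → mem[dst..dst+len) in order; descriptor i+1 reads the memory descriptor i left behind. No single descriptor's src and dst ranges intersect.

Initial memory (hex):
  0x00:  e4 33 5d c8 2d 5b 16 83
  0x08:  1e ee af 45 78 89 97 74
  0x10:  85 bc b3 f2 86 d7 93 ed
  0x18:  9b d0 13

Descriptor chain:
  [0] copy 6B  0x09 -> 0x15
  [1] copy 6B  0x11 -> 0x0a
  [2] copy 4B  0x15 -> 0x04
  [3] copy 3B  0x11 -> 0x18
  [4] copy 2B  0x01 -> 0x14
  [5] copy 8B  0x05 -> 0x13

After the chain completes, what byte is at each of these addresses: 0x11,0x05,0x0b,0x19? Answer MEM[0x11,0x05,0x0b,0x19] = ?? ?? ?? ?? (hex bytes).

MEM[0x11,0x05,0x0b,0x19] = bc af b3 b3

#0 dst[0x15+6] := {0xee,0xaf,0x45,0x78,0x89,0x97}
#1 dst[0x0a+6] := {0xbc,0xb3,0xf2,0x86,0xee,0xaf}
#2 dst[0x04+4] := {0xee,0xaf,0x45,0x78}
#3 dst[0x18+3] := {0xbc,0xb3,0xf2}
#4 dst[0x14+2] := {0x33,0x5d}
#5 dst[0x13+8] := {0xaf,0x45,0x78,0x1e,0xee,0xbc,0xb3,0xf2}
query mem[0x11]=0xbc, mem[0x05]=0xaf, mem[0x0b]=0xb3, mem[0x19]=0xb3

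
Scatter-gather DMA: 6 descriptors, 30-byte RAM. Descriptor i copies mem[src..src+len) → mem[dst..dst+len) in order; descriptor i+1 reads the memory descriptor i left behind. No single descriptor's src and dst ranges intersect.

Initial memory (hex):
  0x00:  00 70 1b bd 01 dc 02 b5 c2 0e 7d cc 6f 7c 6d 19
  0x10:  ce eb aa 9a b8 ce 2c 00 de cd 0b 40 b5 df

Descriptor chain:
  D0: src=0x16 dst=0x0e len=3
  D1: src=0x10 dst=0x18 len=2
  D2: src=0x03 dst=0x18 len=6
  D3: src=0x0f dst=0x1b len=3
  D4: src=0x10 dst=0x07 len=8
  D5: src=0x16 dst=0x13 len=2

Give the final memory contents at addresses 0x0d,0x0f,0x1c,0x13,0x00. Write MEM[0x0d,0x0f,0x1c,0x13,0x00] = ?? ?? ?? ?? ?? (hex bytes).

MEM[0x0d,0x0f,0x1c,0x13,0x00] = 2c 00 de 2c 00

  after D0: wrote 3B at 0x0e = 2c00de
  after D1: wrote 2B at 0x18 = deeb
  after D2: wrote 6B at 0x18 = bd01dc02b5c2
  after D3: wrote 3B at 0x1b = 00deeb
  after D4: wrote 8B at 0x07 = deebaa9ab8ce2c00
  after D5: wrote 2B at 0x13 = 2c00
query mem[0x0d]=0x2c, mem[0x0f]=0x00, mem[0x1c]=0xde, mem[0x13]=0x2c, mem[0x00]=0x00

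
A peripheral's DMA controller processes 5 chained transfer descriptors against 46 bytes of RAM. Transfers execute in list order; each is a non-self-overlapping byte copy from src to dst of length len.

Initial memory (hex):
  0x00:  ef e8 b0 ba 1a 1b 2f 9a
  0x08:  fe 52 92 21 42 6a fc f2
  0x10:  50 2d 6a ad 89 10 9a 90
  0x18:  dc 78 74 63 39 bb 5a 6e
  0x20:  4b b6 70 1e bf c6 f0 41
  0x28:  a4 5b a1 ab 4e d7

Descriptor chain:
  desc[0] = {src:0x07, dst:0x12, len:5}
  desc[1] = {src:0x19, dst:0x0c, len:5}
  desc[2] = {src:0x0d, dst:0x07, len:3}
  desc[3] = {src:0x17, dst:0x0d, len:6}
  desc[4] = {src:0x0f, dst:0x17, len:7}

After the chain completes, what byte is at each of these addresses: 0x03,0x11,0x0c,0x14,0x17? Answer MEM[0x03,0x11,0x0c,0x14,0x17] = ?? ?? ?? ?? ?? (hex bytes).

MEM[0x03,0x11,0x0c,0x14,0x17] = ba 63 78 52 78

#0 dst[0x12+5] := {0x9a,0xfe,0x52,0x92,0x21}
#1 dst[0x0c+5] := {0x78,0x74,0x63,0x39,0xbb}
#2 dst[0x07+3] := {0x74,0x63,0x39}
#3 dst[0x0d+6] := {0x90,0xdc,0x78,0x74,0x63,0x39}
#4 dst[0x17+7] := {0x78,0x74,0x63,0x39,0xfe,0x52,0x92}
query mem[0x03]=0xba, mem[0x11]=0x63, mem[0x0c]=0x78, mem[0x14]=0x52, mem[0x17]=0x78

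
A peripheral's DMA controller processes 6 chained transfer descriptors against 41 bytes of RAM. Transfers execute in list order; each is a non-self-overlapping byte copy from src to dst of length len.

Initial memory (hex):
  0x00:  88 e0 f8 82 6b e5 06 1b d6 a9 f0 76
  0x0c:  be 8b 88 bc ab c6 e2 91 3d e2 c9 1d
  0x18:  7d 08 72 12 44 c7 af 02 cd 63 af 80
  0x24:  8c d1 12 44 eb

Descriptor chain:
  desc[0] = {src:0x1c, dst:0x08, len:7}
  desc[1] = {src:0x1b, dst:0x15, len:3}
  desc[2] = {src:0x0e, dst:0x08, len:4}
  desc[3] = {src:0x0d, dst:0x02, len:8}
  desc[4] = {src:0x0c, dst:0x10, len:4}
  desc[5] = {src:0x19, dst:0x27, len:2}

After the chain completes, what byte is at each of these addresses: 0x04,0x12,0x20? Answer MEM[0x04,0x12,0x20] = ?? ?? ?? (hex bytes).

[0] 0x1c->0x08 len=7 : 44 c7 af 02 cd 63 af
[1] 0x1b->0x15 len=3 : 12 44 c7
[2] 0x0e->0x08 len=4 : af bc ab c6
[3] 0x0d->0x02 len=8 : 63 af bc ab c6 e2 91 3d
[4] 0x0c->0x10 len=4 : cd 63 af bc
[5] 0x19->0x27 len=2 : 08 72
query mem[0x04]=0xbc, mem[0x12]=0xaf, mem[0x20]=0xcd

MEM[0x04,0x12,0x20] = bc af cd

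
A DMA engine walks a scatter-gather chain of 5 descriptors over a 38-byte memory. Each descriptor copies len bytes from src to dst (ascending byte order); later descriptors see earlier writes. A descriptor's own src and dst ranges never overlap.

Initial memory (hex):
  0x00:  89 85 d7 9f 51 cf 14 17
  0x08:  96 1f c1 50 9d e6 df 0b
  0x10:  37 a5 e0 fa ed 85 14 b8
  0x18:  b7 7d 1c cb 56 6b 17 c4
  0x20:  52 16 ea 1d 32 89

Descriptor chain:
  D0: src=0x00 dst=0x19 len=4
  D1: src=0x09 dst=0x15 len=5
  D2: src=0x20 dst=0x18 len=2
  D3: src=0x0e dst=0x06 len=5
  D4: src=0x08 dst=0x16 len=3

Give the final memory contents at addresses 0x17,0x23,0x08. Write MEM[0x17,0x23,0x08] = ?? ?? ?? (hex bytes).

MEM[0x17,0x23,0x08] = a5 1d 37

  after D0: wrote 4B at 0x19 = 8985d79f
  after D1: wrote 5B at 0x15 = 1fc1509de6
  after D2: wrote 2B at 0x18 = 5216
  after D3: wrote 5B at 0x06 = df0b37a5e0
  after D4: wrote 3B at 0x16 = 37a5e0
query mem[0x17]=0xa5, mem[0x23]=0x1d, mem[0x08]=0x37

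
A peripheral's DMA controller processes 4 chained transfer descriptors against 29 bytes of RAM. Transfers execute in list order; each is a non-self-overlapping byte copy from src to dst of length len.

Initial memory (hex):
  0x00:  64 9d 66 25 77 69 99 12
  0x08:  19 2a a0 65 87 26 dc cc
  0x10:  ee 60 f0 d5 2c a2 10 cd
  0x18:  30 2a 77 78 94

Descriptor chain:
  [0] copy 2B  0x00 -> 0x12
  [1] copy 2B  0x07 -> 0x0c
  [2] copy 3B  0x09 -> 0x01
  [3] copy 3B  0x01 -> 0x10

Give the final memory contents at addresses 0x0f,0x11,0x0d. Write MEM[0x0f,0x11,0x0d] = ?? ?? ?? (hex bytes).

  after D0: wrote 2B at 0x12 = 649d
  after D1: wrote 2B at 0x0c = 1219
  after D2: wrote 3B at 0x01 = 2aa065
  after D3: wrote 3B at 0x10 = 2aa065
query mem[0x0f]=0xcc, mem[0x11]=0xa0, mem[0x0d]=0x19

MEM[0x0f,0x11,0x0d] = cc a0 19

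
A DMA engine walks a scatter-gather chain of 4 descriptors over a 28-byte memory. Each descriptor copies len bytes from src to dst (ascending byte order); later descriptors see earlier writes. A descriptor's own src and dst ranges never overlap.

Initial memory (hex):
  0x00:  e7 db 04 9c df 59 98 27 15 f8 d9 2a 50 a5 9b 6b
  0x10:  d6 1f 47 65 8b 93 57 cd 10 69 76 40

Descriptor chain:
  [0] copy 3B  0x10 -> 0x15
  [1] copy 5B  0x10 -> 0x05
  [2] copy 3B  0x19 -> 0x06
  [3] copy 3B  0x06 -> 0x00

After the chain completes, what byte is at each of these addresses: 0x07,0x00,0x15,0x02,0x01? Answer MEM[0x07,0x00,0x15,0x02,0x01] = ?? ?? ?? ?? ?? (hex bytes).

D0: mem[0x15..0x17] <- [d6 1f 47]
D1: mem[0x05..0x09] <- [d6 1f 47 65 8b]
D2: mem[0x06..0x08] <- [69 76 40]
D3: mem[0x00..0x02] <- [69 76 40]
query mem[0x07]=0x76, mem[0x00]=0x69, mem[0x15]=0xd6, mem[0x02]=0x40, mem[0x01]=0x76

MEM[0x07,0x00,0x15,0x02,0x01] = 76 69 d6 40 76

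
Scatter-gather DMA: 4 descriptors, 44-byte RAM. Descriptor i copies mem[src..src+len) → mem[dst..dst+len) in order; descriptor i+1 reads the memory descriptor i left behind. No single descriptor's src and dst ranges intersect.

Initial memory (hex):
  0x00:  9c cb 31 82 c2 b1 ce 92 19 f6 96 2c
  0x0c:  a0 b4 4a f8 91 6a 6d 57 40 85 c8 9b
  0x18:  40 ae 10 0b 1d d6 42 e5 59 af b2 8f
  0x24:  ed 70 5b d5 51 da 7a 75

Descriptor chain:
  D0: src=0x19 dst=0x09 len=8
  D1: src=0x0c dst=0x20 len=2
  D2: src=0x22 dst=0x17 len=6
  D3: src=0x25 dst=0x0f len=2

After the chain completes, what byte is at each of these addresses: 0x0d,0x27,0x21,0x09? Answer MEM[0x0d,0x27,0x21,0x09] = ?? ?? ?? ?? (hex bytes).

MEM[0x0d,0x27,0x21,0x09] = d6 d5 d6 ae

  after D0: wrote 8B at 0x09 = ae100b1dd642e559
  after D1: wrote 2B at 0x20 = 1dd6
  after D2: wrote 6B at 0x17 = b28fed705bd5
  after D3: wrote 2B at 0x0f = 705b
query mem[0x0d]=0xd6, mem[0x27]=0xd5, mem[0x21]=0xd6, mem[0x09]=0xae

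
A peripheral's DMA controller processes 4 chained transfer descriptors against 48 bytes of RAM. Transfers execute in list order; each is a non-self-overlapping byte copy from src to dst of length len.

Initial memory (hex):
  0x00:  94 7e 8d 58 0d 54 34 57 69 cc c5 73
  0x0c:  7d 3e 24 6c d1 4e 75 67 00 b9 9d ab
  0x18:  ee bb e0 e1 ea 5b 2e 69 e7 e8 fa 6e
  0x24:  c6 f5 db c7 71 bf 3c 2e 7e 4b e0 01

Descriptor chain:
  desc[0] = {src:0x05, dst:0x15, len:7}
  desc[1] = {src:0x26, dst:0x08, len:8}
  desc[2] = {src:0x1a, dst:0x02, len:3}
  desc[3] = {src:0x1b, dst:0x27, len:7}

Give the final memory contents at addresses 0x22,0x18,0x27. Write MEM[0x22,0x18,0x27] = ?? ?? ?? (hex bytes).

  after D0: wrote 7B at 0x15 = 54345769ccc573
  after D1: wrote 8B at 0x08 = dbc771bf3c2e7e4b
  after D2: wrote 3B at 0x02 = c573ea
  after D3: wrote 7B at 0x27 = 73ea5b2e69e7e8
query mem[0x22]=0xfa, mem[0x18]=0x69, mem[0x27]=0x73

MEM[0x22,0x18,0x27] = fa 69 73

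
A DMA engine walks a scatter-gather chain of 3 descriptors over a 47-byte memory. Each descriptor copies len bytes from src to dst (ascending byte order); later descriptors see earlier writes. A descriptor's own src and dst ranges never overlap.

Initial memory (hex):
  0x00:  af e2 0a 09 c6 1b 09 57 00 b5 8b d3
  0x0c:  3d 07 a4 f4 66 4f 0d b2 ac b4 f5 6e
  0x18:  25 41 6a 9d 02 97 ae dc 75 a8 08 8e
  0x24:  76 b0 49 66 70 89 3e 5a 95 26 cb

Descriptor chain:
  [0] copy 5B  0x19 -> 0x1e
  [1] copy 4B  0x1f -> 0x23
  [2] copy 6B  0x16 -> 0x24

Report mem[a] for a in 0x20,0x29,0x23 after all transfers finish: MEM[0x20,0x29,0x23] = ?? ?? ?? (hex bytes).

MEM[0x20,0x29,0x23] = 9d 9d 6a

D0: mem[0x1e..0x22] <- [41 6a 9d 02 97]
D1: mem[0x23..0x26] <- [6a 9d 02 97]
D2: mem[0x24..0x29] <- [f5 6e 25 41 6a 9d]
query mem[0x20]=0x9d, mem[0x29]=0x9d, mem[0x23]=0x6a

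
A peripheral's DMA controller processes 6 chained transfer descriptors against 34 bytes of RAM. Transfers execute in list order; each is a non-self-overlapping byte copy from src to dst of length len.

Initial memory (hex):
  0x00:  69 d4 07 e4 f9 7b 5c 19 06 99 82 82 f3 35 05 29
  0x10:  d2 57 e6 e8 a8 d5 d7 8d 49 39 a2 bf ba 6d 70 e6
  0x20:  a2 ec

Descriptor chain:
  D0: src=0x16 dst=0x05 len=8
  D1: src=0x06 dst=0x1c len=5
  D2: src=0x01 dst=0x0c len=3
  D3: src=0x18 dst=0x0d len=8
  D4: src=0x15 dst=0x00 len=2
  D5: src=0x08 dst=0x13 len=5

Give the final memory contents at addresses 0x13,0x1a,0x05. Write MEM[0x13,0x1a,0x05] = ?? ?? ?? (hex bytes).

#0 dst[0x05+8] := {0xd7,0x8d,0x49,0x39,0xa2,0xbf,0xba,0x6d}
#1 dst[0x1c+5] := {0x8d,0x49,0x39,0xa2,0xbf}
#2 dst[0x0c+3] := {0xd4,0x07,0xe4}
#3 dst[0x0d+8] := {0x49,0x39,0xa2,0xbf,0x8d,0x49,0x39,0xa2}
#4 dst[0x00+2] := {0xd5,0xd7}
#5 dst[0x13+5] := {0x39,0xa2,0xbf,0xba,0xd4}
query mem[0x13]=0x39, mem[0x1a]=0xa2, mem[0x05]=0xd7

MEM[0x13,0x1a,0x05] = 39 a2 d7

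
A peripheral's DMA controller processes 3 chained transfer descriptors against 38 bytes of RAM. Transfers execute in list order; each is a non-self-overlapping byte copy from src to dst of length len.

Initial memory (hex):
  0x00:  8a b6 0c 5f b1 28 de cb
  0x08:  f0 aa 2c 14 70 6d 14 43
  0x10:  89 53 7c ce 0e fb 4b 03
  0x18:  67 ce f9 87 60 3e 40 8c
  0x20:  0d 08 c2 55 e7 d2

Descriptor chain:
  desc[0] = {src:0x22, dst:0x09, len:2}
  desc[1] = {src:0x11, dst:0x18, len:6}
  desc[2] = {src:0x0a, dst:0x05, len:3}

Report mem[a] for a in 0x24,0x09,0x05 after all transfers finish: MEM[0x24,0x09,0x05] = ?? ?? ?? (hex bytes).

D0: mem[0x09..0x0a] <- [c2 55]
D1: mem[0x18..0x1d] <- [53 7c ce 0e fb 4b]
D2: mem[0x05..0x07] <- [55 14 70]
query mem[0x24]=0xe7, mem[0x09]=0xc2, mem[0x05]=0x55

MEM[0x24,0x09,0x05] = e7 c2 55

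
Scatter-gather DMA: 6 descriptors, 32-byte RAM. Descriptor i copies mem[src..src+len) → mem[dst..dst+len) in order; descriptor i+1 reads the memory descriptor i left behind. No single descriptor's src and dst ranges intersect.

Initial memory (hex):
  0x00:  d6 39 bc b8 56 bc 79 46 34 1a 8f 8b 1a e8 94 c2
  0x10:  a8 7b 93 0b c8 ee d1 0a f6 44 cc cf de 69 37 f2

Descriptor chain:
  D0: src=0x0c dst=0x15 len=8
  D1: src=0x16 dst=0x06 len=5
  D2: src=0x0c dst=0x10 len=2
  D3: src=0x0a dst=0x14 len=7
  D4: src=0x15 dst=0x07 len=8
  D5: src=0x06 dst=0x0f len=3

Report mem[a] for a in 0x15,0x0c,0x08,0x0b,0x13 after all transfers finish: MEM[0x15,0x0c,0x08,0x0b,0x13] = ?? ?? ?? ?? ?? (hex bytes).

#0 dst[0x15+8] := {0x1a,0xe8,0x94,0xc2,0xa8,0x7b,0x93,0x0b}
#1 dst[0x06+5] := {0xe8,0x94,0xc2,0xa8,0x7b}
#2 dst[0x10+2] := {0x1a,0xe8}
#3 dst[0x14+7] := {0x7b,0x8b,0x1a,0xe8,0x94,0xc2,0x1a}
#4 dst[0x07+8] := {0x8b,0x1a,0xe8,0x94,0xc2,0x1a,0x93,0x0b}
#5 dst[0x0f+3] := {0xe8,0x8b,0x1a}
query mem[0x15]=0x8b, mem[0x0c]=0x1a, mem[0x08]=0x1a, mem[0x0b]=0xc2, mem[0x13]=0x0b

MEM[0x15,0x0c,0x08,0x0b,0x13] = 8b 1a 1a c2 0b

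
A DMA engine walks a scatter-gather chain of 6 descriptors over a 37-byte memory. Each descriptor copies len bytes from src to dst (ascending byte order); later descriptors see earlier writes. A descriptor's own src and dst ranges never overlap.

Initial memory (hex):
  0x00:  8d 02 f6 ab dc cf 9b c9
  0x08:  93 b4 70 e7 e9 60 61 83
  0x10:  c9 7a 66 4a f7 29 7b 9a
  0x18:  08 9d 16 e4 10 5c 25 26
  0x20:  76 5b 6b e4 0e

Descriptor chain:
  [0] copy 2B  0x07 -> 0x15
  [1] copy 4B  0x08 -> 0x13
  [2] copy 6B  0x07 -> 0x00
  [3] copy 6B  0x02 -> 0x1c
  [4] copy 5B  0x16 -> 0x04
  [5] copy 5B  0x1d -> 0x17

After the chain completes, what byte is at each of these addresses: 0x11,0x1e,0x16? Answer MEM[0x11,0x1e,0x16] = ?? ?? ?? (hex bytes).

MEM[0x11,0x1e,0x16] = 7a e7 e7

[0] 0x07->0x15 len=2 : c9 93
[1] 0x08->0x13 len=4 : 93 b4 70 e7
[2] 0x07->0x00 len=6 : c9 93 b4 70 e7 e9
[3] 0x02->0x1c len=6 : b4 70 e7 e9 9b c9
[4] 0x16->0x04 len=5 : e7 9a 08 9d 16
[5] 0x1d->0x17 len=5 : 70 e7 e9 9b c9
query mem[0x11]=0x7a, mem[0x1e]=0xe7, mem[0x16]=0xe7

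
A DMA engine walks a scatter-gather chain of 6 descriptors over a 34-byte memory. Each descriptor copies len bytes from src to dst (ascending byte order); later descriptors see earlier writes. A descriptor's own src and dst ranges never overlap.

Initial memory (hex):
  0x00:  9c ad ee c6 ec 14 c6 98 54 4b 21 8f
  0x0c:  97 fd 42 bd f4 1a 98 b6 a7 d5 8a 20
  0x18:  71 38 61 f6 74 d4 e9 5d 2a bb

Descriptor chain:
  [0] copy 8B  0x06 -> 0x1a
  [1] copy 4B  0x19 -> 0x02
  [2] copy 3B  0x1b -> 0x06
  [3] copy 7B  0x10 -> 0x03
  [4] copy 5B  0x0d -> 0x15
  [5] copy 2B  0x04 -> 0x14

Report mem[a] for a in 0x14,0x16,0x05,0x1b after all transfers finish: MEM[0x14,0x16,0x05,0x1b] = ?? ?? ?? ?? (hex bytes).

  after D0: wrote 8B at 0x1a = c698544b218f97fd
  after D1: wrote 4B at 0x02 = 38c69854
  after D2: wrote 3B at 0x06 = 98544b
  after D3: wrote 7B at 0x03 = f41a98b6a7d58a
  after D4: wrote 5B at 0x15 = fd42bdf41a
  after D5: wrote 2B at 0x14 = 1a98
query mem[0x14]=0x1a, mem[0x16]=0x42, mem[0x05]=0x98, mem[0x1b]=0x98

MEM[0x14,0x16,0x05,0x1b] = 1a 42 98 98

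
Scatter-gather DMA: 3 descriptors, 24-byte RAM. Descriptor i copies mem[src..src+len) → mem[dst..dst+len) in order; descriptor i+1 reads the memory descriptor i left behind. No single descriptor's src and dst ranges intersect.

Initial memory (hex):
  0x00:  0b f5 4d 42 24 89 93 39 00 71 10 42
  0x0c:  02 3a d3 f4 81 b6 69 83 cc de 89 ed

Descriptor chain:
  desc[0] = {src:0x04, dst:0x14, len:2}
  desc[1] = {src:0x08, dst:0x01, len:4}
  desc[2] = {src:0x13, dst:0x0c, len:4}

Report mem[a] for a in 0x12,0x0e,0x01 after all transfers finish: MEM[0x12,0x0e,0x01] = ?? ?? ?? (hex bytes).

MEM[0x12,0x0e,0x01] = 69 89 00

[0] 0x04->0x14 len=2 : 24 89
[1] 0x08->0x01 len=4 : 00 71 10 42
[2] 0x13->0x0c len=4 : 83 24 89 89
query mem[0x12]=0x69, mem[0x0e]=0x89, mem[0x01]=0x00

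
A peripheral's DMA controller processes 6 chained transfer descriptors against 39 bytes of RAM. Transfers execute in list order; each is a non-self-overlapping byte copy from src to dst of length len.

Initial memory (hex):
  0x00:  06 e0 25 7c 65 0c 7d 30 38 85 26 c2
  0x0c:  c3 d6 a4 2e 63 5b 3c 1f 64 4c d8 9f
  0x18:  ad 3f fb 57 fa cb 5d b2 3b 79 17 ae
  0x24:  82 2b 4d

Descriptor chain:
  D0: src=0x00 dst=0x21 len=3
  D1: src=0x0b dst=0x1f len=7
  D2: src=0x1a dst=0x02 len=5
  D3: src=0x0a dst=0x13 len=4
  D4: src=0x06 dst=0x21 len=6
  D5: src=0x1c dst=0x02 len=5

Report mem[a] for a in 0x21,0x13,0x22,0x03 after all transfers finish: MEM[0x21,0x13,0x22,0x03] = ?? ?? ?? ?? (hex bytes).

D0: mem[0x21..0x23] <- [06 e0 25]
D1: mem[0x1f..0x25] <- [c2 c3 d6 a4 2e 63 5b]
D2: mem[0x02..0x06] <- [fb 57 fa cb 5d]
D3: mem[0x13..0x16] <- [26 c2 c3 d6]
D4: mem[0x21..0x26] <- [5d 30 38 85 26 c2]
D5: mem[0x02..0x06] <- [fa cb 5d c2 c3]
query mem[0x21]=0x5d, mem[0x13]=0x26, mem[0x22]=0x30, mem[0x03]=0xcb

MEM[0x21,0x13,0x22,0x03] = 5d 26 30 cb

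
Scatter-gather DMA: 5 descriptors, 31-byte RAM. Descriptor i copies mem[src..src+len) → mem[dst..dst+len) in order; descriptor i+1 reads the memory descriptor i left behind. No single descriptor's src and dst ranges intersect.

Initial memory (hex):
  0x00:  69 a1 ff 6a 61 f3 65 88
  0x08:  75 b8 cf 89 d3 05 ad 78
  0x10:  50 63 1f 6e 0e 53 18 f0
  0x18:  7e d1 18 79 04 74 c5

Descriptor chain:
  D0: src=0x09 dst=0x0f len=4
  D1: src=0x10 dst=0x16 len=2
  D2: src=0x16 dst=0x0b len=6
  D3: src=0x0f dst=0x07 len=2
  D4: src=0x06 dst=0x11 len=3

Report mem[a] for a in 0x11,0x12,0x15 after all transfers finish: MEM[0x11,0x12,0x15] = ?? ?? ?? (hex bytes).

D0: mem[0x0f..0x12] <- [b8 cf 89 d3]
D1: mem[0x16..0x17] <- [cf 89]
D2: mem[0x0b..0x10] <- [cf 89 7e d1 18 79]
D3: mem[0x07..0x08] <- [18 79]
D4: mem[0x11..0x13] <- [65 18 79]
query mem[0x11]=0x65, mem[0x12]=0x18, mem[0x15]=0x53

MEM[0x11,0x12,0x15] = 65 18 53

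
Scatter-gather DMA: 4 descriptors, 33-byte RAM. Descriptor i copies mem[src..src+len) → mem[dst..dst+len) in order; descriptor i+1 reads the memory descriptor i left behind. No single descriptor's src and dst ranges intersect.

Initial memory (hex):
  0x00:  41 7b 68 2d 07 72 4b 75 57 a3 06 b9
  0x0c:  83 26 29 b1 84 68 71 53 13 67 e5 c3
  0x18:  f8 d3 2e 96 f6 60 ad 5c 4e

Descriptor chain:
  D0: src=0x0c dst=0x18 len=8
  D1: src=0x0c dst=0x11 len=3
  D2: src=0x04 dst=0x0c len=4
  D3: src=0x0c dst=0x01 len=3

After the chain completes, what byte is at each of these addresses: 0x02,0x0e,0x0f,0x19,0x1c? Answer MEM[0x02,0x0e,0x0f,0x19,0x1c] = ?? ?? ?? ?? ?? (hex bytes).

D0: mem[0x18..0x1f] <- [83 26 29 b1 84 68 71 53]
D1: mem[0x11..0x13] <- [83 26 29]
D2: mem[0x0c..0x0f] <- [07 72 4b 75]
D3: mem[0x01..0x03] <- [07 72 4b]
query mem[0x02]=0x72, mem[0x0e]=0x4b, mem[0x0f]=0x75, mem[0x19]=0x26, mem[0x1c]=0x84

MEM[0x02,0x0e,0x0f,0x19,0x1c] = 72 4b 75 26 84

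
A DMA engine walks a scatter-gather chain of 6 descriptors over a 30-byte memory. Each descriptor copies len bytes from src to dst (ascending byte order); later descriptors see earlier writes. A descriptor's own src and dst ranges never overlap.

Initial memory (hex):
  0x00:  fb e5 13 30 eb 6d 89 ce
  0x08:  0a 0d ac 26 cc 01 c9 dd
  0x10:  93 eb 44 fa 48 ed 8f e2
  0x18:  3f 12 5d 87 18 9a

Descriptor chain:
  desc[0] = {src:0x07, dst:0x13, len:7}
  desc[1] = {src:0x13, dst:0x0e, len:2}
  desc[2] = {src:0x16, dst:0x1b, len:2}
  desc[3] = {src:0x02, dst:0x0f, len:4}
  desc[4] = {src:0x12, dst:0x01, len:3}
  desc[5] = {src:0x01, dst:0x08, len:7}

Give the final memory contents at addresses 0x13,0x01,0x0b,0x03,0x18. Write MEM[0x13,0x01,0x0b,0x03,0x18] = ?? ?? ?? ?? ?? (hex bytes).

MEM[0x13,0x01,0x0b,0x03,0x18] = ce 6d eb 0a cc

D0: mem[0x13..0x19] <- [ce 0a 0d ac 26 cc 01]
D1: mem[0x0e..0x0f] <- [ce 0a]
D2: mem[0x1b..0x1c] <- [ac 26]
D3: mem[0x0f..0x12] <- [13 30 eb 6d]
D4: mem[0x01..0x03] <- [6d ce 0a]
D5: mem[0x08..0x0e] <- [6d ce 0a eb 6d 89 ce]
query mem[0x13]=0xce, mem[0x01]=0x6d, mem[0x0b]=0xeb, mem[0x03]=0x0a, mem[0x18]=0xcc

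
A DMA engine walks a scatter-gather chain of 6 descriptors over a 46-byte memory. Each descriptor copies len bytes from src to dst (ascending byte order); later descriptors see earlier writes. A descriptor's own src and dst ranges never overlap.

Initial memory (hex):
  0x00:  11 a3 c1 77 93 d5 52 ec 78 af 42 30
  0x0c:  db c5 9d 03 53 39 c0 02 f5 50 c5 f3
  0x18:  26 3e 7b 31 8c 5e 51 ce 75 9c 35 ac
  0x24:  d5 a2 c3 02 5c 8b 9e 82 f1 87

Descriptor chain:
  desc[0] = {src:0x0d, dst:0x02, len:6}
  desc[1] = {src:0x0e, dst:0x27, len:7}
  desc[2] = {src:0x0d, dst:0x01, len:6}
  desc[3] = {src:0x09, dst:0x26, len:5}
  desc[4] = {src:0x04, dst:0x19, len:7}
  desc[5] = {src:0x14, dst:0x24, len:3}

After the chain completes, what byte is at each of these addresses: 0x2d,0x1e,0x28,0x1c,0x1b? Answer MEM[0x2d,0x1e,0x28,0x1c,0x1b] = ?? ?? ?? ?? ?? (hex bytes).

D0: mem[0x02..0x07] <- [c5 9d 03 53 39 c0]
D1: mem[0x27..0x2d] <- [9d 03 53 39 c0 02 f5]
D2: mem[0x01..0x06] <- [c5 9d 03 53 39 c0]
D3: mem[0x26..0x2a] <- [af 42 30 db c5]
D4: mem[0x19..0x1f] <- [53 39 c0 c0 78 af 42]
D5: mem[0x24..0x26] <- [f5 50 c5]
query mem[0x2d]=0xf5, mem[0x1e]=0xaf, mem[0x28]=0x30, mem[0x1c]=0xc0, mem[0x1b]=0xc0

MEM[0x2d,0x1e,0x28,0x1c,0x1b] = f5 af 30 c0 c0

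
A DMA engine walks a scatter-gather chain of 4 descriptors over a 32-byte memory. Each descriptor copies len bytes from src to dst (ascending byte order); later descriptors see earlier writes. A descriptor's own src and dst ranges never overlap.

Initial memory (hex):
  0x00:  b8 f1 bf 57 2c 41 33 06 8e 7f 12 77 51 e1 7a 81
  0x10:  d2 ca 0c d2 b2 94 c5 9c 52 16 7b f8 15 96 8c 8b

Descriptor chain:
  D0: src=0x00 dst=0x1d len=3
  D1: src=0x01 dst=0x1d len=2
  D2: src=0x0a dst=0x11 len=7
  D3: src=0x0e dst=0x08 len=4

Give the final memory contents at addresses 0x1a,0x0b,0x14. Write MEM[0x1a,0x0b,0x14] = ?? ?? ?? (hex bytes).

MEM[0x1a,0x0b,0x14] = 7b 12 e1

#0 dst[0x1d+3] := {0xb8,0xf1,0xbf}
#1 dst[0x1d+2] := {0xf1,0xbf}
#2 dst[0x11+7] := {0x12,0x77,0x51,0xe1,0x7a,0x81,0xd2}
#3 dst[0x08+4] := {0x7a,0x81,0xd2,0x12}
query mem[0x1a]=0x7b, mem[0x0b]=0x12, mem[0x14]=0xe1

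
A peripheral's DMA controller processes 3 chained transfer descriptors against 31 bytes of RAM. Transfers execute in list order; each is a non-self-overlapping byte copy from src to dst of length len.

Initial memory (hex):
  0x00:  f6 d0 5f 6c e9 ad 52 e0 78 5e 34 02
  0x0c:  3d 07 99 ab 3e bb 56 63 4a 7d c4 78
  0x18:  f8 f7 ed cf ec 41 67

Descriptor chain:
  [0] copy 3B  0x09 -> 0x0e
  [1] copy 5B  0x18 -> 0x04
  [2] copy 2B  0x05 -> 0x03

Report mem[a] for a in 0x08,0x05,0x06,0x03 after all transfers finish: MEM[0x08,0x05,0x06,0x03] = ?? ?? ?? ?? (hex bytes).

MEM[0x08,0x05,0x06,0x03] = ec f7 ed f7

D0: mem[0x0e..0x10] <- [5e 34 02]
D1: mem[0x04..0x08] <- [f8 f7 ed cf ec]
D2: mem[0x03..0x04] <- [f7 ed]
query mem[0x08]=0xec, mem[0x05]=0xf7, mem[0x06]=0xed, mem[0x03]=0xf7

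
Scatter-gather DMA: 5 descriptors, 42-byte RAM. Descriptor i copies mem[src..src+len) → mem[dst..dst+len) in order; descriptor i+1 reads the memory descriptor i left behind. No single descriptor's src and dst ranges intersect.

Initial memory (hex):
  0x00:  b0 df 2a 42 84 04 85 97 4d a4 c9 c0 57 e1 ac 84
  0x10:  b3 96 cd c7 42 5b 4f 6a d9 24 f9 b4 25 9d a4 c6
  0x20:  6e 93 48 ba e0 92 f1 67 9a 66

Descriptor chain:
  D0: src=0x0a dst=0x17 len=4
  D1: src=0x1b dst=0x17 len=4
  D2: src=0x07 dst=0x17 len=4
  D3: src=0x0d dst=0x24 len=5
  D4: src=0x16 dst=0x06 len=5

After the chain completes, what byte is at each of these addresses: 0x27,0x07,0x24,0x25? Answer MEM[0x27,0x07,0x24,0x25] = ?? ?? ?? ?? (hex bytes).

D0: mem[0x17..0x1a] <- [c9 c0 57 e1]
D1: mem[0x17..0x1a] <- [b4 25 9d a4]
D2: mem[0x17..0x1a] <- [97 4d a4 c9]
D3: mem[0x24..0x28] <- [e1 ac 84 b3 96]
D4: mem[0x06..0x0a] <- [4f 97 4d a4 c9]
query mem[0x27]=0xb3, mem[0x07]=0x97, mem[0x24]=0xe1, mem[0x25]=0xac

MEM[0x27,0x07,0x24,0x25] = b3 97 e1 ac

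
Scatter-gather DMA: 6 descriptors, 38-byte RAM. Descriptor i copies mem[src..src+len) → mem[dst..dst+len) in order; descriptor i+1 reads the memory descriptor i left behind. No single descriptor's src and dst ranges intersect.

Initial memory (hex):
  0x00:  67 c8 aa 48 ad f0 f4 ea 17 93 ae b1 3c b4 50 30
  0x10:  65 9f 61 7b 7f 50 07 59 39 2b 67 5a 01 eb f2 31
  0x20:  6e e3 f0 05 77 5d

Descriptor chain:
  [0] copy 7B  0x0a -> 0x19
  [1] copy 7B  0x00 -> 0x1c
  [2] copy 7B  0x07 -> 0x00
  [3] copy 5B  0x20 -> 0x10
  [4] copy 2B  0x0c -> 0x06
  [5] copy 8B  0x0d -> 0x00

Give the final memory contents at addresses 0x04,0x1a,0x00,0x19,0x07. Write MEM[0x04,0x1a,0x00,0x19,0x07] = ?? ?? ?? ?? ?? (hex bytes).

[0] 0x0a->0x19 len=7 : ae b1 3c b4 50 30 65
[1] 0x00->0x1c len=7 : 67 c8 aa 48 ad f0 f4
[2] 0x07->0x00 len=7 : ea 17 93 ae b1 3c b4
[3] 0x20->0x10 len=5 : ad f0 f4 05 77
[4] 0x0c->0x06 len=2 : 3c b4
[5] 0x0d->0x00 len=8 : b4 50 30 ad f0 f4 05 77
query mem[0x04]=0xf0, mem[0x1a]=0xb1, mem[0x00]=0xb4, mem[0x19]=0xae, mem[0x07]=0x77

MEM[0x04,0x1a,0x00,0x19,0x07] = f0 b1 b4 ae 77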